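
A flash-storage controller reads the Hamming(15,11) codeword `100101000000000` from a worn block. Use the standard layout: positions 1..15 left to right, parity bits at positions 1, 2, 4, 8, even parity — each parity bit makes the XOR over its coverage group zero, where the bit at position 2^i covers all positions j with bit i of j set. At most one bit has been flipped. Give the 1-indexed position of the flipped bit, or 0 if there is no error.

3

s1: b1⊕b3⊕b5⊕b7⊕b9⊕b11⊕b13⊕b15 = 1⊕0⊕0⊕0⊕0⊕0⊕0⊕0 = 1
s2: b2⊕b3⊕b6⊕b7⊕b10⊕b11⊕b14⊕b15 = 0⊕0⊕1⊕0⊕0⊕0⊕0⊕0 = 1
s4: b4⊕b5⊕b6⊕b7⊕b12⊕b13⊕b14⊕b15 = 1⊕0⊕1⊕0⊕0⊕0⊕0⊕0 = 0
s8: b8⊕b9⊕b10⊕b11⊕b12⊕b13⊕b14⊕b15 = 0⊕0⊕0⊕0⊕0⊕0⊕0⊕0 = 0
Syndrome (s8...s1) = 0011 → position 3.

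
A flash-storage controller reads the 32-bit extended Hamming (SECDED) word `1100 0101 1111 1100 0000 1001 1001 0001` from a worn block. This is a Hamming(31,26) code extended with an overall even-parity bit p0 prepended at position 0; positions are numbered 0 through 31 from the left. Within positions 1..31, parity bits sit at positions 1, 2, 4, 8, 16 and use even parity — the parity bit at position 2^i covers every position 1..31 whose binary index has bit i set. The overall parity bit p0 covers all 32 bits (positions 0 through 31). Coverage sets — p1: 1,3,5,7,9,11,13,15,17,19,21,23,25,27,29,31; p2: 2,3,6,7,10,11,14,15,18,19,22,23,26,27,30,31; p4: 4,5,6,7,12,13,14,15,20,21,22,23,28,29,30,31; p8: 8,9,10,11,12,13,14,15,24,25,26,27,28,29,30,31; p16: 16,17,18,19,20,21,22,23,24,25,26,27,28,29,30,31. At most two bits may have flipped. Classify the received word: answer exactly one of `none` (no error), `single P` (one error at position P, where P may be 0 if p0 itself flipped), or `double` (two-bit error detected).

single 29

s1: b1⊕b3⊕b5⊕b7⊕b9⊕b11⊕b13⊕b15⊕b17⊕b19⊕b21⊕b23⊕b25⊕b27⊕b29⊕b31 = 1⊕0⊕1⊕1⊕1⊕1⊕1⊕0⊕0⊕0⊕0⊕1⊕0⊕1⊕0⊕1 = 1
s2: b2⊕b3⊕b6⊕b7⊕b10⊕b11⊕b14⊕b15⊕b18⊕b19⊕b22⊕b23⊕b26⊕b27⊕b30⊕b31 = 0⊕0⊕0⊕1⊕1⊕1⊕0⊕0⊕0⊕0⊕0⊕1⊕0⊕1⊕0⊕1 = 0
s4: b4⊕b5⊕b6⊕b7⊕b12⊕b13⊕b14⊕b15⊕b20⊕b21⊕b22⊕b23⊕b28⊕b29⊕b30⊕b31 = 0⊕1⊕0⊕1⊕1⊕1⊕0⊕0⊕1⊕0⊕0⊕1⊕0⊕0⊕0⊕1 = 1
s8: b8⊕b9⊕b10⊕b11⊕b12⊕b13⊕b14⊕b15⊕b24⊕b25⊕b26⊕b27⊕b28⊕b29⊕b30⊕b31 = 1⊕1⊕1⊕1⊕1⊕1⊕0⊕0⊕1⊕0⊕0⊕1⊕0⊕0⊕0⊕1 = 1
s16: b16⊕b17⊕b18⊕b19⊕b20⊕b21⊕b22⊕b23⊕b24⊕b25⊕b26⊕b27⊕b28⊕b29⊕b30⊕b31 = 0⊕0⊕0⊕0⊕1⊕0⊕0⊕1⊕1⊕0⊕0⊕1⊕0⊕0⊕0⊕1 = 1
Syndrome (s16...s1) = 11101 → position 29.
Overall parity (XOR of all 32 bits, including p0): 1⊕1⊕0⊕0⊕0⊕1⊕0⊕1⊕1⊕1⊕1⊕1⊕1⊕1⊕0⊕0⊕0⊕0⊕0⊕0⊕1⊕0⊕0⊕1⊕1⊕0⊕0⊕1⊕0⊕0⊕0⊕1 = 1
Overall=1, syndrome position=29 → single-bit error at position 29.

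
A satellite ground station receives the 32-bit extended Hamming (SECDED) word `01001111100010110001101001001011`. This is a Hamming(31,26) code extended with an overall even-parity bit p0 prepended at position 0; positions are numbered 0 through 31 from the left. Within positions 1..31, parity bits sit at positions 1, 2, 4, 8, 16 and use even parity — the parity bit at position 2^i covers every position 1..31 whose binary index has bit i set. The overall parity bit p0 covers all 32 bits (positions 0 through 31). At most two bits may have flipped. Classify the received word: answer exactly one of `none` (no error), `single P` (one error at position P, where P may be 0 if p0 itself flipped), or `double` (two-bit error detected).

double

s1: b1⊕b3⊕b5⊕b7⊕b9⊕b11⊕b13⊕b15⊕b17⊕b19⊕b21⊕b23⊕b25⊕b27⊕b29⊕b31 = 1⊕0⊕1⊕1⊕0⊕0⊕0⊕1⊕0⊕1⊕0⊕0⊕1⊕0⊕0⊕1 = 1
s2: b2⊕b3⊕b6⊕b7⊕b10⊕b11⊕b14⊕b15⊕b18⊕b19⊕b22⊕b23⊕b26⊕b27⊕b30⊕b31 = 0⊕0⊕1⊕1⊕0⊕0⊕1⊕1⊕0⊕1⊕1⊕0⊕0⊕0⊕1⊕1 = 0
s4: b4⊕b5⊕b6⊕b7⊕b12⊕b13⊕b14⊕b15⊕b20⊕b21⊕b22⊕b23⊕b28⊕b29⊕b30⊕b31 = 1⊕1⊕1⊕1⊕1⊕0⊕1⊕1⊕1⊕0⊕1⊕0⊕1⊕0⊕1⊕1 = 0
s8: b8⊕b9⊕b10⊕b11⊕b12⊕b13⊕b14⊕b15⊕b24⊕b25⊕b26⊕b27⊕b28⊕b29⊕b30⊕b31 = 1⊕0⊕0⊕0⊕1⊕0⊕1⊕1⊕0⊕1⊕0⊕0⊕1⊕0⊕1⊕1 = 0
s16: b16⊕b17⊕b18⊕b19⊕b20⊕b21⊕b22⊕b23⊕b24⊕b25⊕b26⊕b27⊕b28⊕b29⊕b30⊕b31 = 0⊕0⊕0⊕1⊕1⊕0⊕1⊕0⊕0⊕1⊕0⊕0⊕1⊕0⊕1⊕1 = 1
Syndrome (s16...s1) = 10001 → position 17.
Overall parity (XOR of all 32 bits, including p0): 0⊕1⊕0⊕0⊕1⊕1⊕1⊕1⊕1⊕0⊕0⊕0⊕1⊕0⊕1⊕1⊕0⊕0⊕0⊕1⊕1⊕0⊕1⊕0⊕0⊕1⊕0⊕0⊕1⊕0⊕1⊕1 = 0
Overall=0, syndrome position=17 → double-bit error detected (uncorrectable).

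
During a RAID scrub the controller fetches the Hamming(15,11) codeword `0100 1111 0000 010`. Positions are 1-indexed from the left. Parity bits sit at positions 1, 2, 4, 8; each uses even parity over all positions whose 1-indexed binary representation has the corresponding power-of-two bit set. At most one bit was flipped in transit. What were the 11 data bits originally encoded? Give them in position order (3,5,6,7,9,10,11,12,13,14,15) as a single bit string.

s1: b1⊕b3⊕b5⊕b7⊕b9⊕b11⊕b13⊕b15 = 0⊕0⊕1⊕1⊕0⊕0⊕0⊕0 = 0
s2: b2⊕b3⊕b6⊕b7⊕b10⊕b11⊕b14⊕b15 = 1⊕0⊕1⊕1⊕0⊕0⊕1⊕0 = 0
s4: b4⊕b5⊕b6⊕b7⊕b12⊕b13⊕b14⊕b15 = 0⊕1⊕1⊕1⊕0⊕0⊕1⊕0 = 0
s8: b8⊕b9⊕b10⊕b11⊕b12⊕b13⊕b14⊕b15 = 1⊕0⊕0⊕0⊕0⊕0⊕1⊕0 = 0
Syndrome (s8...s1) = 0000 → position 0 (no error).
No correction needed.
Data bits at positions 3,5,6,7,9,10,11,12,13,14,15: 01110000010

01110000010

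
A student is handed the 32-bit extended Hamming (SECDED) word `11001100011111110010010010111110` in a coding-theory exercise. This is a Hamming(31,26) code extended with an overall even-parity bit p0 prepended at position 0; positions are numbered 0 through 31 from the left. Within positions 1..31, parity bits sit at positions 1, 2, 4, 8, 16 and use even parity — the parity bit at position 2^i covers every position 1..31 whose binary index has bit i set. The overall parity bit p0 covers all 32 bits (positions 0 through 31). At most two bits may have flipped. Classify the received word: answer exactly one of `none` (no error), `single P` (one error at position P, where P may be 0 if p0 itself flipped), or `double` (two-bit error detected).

single 9

s1: b1⊕b3⊕b5⊕b7⊕b9⊕b11⊕b13⊕b15⊕b17⊕b19⊕b21⊕b23⊕b25⊕b27⊕b29⊕b31 = 1⊕0⊕1⊕0⊕1⊕1⊕1⊕1⊕0⊕0⊕1⊕0⊕0⊕1⊕1⊕0 = 1
s2: b2⊕b3⊕b6⊕b7⊕b10⊕b11⊕b14⊕b15⊕b18⊕b19⊕b22⊕b23⊕b26⊕b27⊕b30⊕b31 = 0⊕0⊕0⊕0⊕1⊕1⊕1⊕1⊕1⊕0⊕0⊕0⊕1⊕1⊕1⊕0 = 0
s4: b4⊕b5⊕b6⊕b7⊕b12⊕b13⊕b14⊕b15⊕b20⊕b21⊕b22⊕b23⊕b28⊕b29⊕b30⊕b31 = 1⊕1⊕0⊕0⊕1⊕1⊕1⊕1⊕0⊕1⊕0⊕0⊕1⊕1⊕1⊕0 = 0
s8: b8⊕b9⊕b10⊕b11⊕b12⊕b13⊕b14⊕b15⊕b24⊕b25⊕b26⊕b27⊕b28⊕b29⊕b30⊕b31 = 0⊕1⊕1⊕1⊕1⊕1⊕1⊕1⊕1⊕0⊕1⊕1⊕1⊕1⊕1⊕0 = 1
s16: b16⊕b17⊕b18⊕b19⊕b20⊕b21⊕b22⊕b23⊕b24⊕b25⊕b26⊕b27⊕b28⊕b29⊕b30⊕b31 = 0⊕0⊕1⊕0⊕0⊕1⊕0⊕0⊕1⊕0⊕1⊕1⊕1⊕1⊕1⊕0 = 0
Syndrome (s16...s1) = 01001 → position 9.
Overall parity (XOR of all 32 bits, including p0): 1⊕1⊕0⊕0⊕1⊕1⊕0⊕0⊕0⊕1⊕1⊕1⊕1⊕1⊕1⊕1⊕0⊕0⊕1⊕0⊕0⊕1⊕0⊕0⊕1⊕0⊕1⊕1⊕1⊕1⊕1⊕0 = 1
Overall=1, syndrome position=9 → single-bit error at position 9.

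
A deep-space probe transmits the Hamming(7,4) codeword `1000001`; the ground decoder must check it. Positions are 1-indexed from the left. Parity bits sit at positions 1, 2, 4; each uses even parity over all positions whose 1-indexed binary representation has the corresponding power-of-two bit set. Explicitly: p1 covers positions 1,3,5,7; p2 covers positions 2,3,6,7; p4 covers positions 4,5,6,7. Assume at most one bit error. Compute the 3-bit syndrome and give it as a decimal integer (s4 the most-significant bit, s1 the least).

s1: b1⊕b3⊕b5⊕b7 = 1⊕0⊕0⊕1 = 0
s2: b2⊕b3⊕b6⊕b7 = 0⊕0⊕0⊕1 = 1
s4: b4⊕b5⊕b6⊕b7 = 0⊕0⊕0⊕1 = 1
Syndrome (s4...s1) = 110 → position 6.

6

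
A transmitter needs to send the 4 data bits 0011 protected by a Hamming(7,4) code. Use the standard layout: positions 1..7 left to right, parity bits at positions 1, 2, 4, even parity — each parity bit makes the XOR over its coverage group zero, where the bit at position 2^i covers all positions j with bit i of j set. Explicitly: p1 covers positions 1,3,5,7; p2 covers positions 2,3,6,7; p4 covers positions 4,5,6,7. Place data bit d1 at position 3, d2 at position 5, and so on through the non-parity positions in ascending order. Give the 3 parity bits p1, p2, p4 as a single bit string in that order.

100

Place data bits at non-power-of-two positions: b3=0, b5=0, b6=1, b7=1.
p1 = XOR of data positions {3,5,7} = 0⊕0⊕1 = 1
p2 = XOR of data positions {3,6,7} = 0⊕1⊕1 = 0
p4 = XOR of data positions {5,6,7} = 0⊕1⊕1 = 0
Parity bits p1,p2,p4 = 100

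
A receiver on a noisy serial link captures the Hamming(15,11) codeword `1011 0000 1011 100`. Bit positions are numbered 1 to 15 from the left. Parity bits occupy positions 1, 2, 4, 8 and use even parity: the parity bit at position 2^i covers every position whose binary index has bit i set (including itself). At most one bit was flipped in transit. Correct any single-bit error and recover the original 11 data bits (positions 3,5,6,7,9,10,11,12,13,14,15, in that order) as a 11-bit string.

11001011100

s1: b1⊕b3⊕b5⊕b7⊕b9⊕b11⊕b13⊕b15 = 1⊕1⊕0⊕0⊕1⊕1⊕1⊕0 = 1
s2: b2⊕b3⊕b6⊕b7⊕b10⊕b11⊕b14⊕b15 = 0⊕1⊕0⊕0⊕0⊕1⊕0⊕0 = 0
s4: b4⊕b5⊕b6⊕b7⊕b12⊕b13⊕b14⊕b15 = 1⊕0⊕0⊕0⊕1⊕1⊕0⊕0 = 1
s8: b8⊕b9⊕b10⊕b11⊕b12⊕b13⊕b14⊕b15 = 0⊕1⊕0⊕1⊕1⊕1⊕0⊕0 = 0
Syndrome (s8...s1) = 0101 → position 5.
Flip bit 5: corrected codeword = 101110001011100
Data bits at positions 3,5,6,7,9,10,11,12,13,14,15: 11001011100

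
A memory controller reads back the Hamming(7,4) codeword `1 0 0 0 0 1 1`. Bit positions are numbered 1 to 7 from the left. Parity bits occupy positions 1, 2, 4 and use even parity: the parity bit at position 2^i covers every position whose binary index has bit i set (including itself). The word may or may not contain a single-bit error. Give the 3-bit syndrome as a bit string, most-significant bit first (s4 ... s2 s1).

000

s1: b1⊕b3⊕b5⊕b7 = 1⊕0⊕0⊕1 = 0
s2: b2⊕b3⊕b6⊕b7 = 0⊕0⊕1⊕1 = 0
s4: b4⊕b5⊕b6⊕b7 = 0⊕0⊕1⊕1 = 0
Syndrome (s4...s1) = 000 → position 0 (no error).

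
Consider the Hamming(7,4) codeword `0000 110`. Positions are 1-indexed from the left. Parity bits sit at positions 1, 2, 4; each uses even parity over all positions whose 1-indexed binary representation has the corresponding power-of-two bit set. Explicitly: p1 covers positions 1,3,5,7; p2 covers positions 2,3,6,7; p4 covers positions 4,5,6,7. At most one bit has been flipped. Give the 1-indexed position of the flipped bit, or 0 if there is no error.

s1: b1⊕b3⊕b5⊕b7 = 0⊕0⊕1⊕0 = 1
s2: b2⊕b3⊕b6⊕b7 = 0⊕0⊕1⊕0 = 1
s4: b4⊕b5⊕b6⊕b7 = 0⊕1⊕1⊕0 = 0
Syndrome (s4...s1) = 011 → position 3.

3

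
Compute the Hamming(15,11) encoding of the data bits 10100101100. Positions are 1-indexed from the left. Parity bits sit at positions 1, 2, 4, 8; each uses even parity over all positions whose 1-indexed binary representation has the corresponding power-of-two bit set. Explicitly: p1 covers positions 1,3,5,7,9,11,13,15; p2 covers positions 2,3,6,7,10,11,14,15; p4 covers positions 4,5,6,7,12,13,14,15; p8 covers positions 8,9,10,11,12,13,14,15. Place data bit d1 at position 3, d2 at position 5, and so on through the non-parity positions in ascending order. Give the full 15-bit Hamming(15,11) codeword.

Place data bits at non-power-of-two positions: b3=1, b5=0, b6=1, b7=0, b9=0, b10=1, b11=0, b12=1, b13=1, b14=0, b15=0.
p1 = XOR of data positions {3,5,7,9,11,13,15} = 1⊕0⊕0⊕0⊕0⊕1⊕0 = 0
p2 = XOR of data positions {3,6,7,10,11,14,15} = 1⊕1⊕0⊕1⊕0⊕0⊕0 = 1
p4 = XOR of data positions {5,6,7,12,13,14,15} = 0⊕1⊕0⊕1⊕1⊕0⊕0 = 1
p8 = XOR of data positions {9,10,11,12,13,14,15} = 0⊕1⊕0⊕1⊕1⊕0⊕0 = 1
Codeword b1..b15 = 011101010101100

011101010101100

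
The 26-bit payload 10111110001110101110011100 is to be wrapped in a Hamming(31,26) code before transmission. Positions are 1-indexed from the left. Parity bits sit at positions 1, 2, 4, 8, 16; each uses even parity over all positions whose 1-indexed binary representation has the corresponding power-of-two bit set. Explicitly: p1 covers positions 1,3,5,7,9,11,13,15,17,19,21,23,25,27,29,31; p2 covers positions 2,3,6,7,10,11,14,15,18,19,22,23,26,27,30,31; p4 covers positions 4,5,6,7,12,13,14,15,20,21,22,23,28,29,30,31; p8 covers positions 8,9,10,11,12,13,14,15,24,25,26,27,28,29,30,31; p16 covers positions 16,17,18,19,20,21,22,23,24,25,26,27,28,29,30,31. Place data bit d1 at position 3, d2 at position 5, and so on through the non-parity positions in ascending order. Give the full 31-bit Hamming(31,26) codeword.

Place data bits at non-power-of-two positions: b3=1, b5=0, b6=1, b7=1, b9=1, b10=1, b11=1, b12=0, b13=0, b14=0, b15=1, b17=1, b18=1, b19=0, b20=1, b21=0, b22=1, b23=1, b24=1, b25=0, b26=0, b27=1, b28=1, b29=1, b30=0, b31=0.
p1 = XOR of data positions {3,5,7,9,11,13,15,17,19,21,23,25,27,29,31} = 1⊕0⊕1⊕1⊕1⊕0⊕1⊕1⊕0⊕0⊕1⊕0⊕1⊕1⊕0 = 1
p2 = XOR of data positions {3,6,7,10,11,14,15,18,19,22,23,26,27,30,31} = 1⊕1⊕1⊕1⊕1⊕0⊕1⊕1⊕0⊕1⊕1⊕0⊕1⊕0⊕0 = 0
p4 = XOR of data positions {5,6,7,12,13,14,15,20,21,22,23,28,29,30,31} = 0⊕1⊕1⊕0⊕0⊕0⊕1⊕1⊕0⊕1⊕1⊕1⊕1⊕0⊕0 = 0
p8 = XOR of data positions {9,10,11,12,13,14,15,24,25,26,27,28,29,30,31} = 1⊕1⊕1⊕0⊕0⊕0⊕1⊕1⊕0⊕0⊕1⊕1⊕1⊕0⊕0 = 0
p16 = XOR of data positions {17,18,19,20,21,22,23,24,25,26,27,28,29,30,31} = 1⊕1⊕0⊕1⊕0⊕1⊕1⊕1⊕0⊕0⊕1⊕1⊕1⊕0⊕0 = 1
Codeword b1..b31 = 1010011011100011110101110011100

1010011011100011110101110011100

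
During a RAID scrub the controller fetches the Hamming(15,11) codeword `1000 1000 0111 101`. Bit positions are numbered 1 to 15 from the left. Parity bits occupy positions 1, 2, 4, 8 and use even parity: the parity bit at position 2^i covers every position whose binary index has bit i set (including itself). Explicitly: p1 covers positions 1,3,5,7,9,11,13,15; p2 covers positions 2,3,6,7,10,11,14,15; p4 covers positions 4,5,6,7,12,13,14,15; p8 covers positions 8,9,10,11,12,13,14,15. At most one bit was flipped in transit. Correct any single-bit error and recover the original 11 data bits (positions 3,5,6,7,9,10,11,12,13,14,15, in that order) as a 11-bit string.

01000101101

s1: b1⊕b3⊕b5⊕b7⊕b9⊕b11⊕b13⊕b15 = 1⊕0⊕1⊕0⊕0⊕1⊕1⊕1 = 1
s2: b2⊕b3⊕b6⊕b7⊕b10⊕b11⊕b14⊕b15 = 0⊕0⊕0⊕0⊕1⊕1⊕0⊕1 = 1
s4: b4⊕b5⊕b6⊕b7⊕b12⊕b13⊕b14⊕b15 = 0⊕1⊕0⊕0⊕1⊕1⊕0⊕1 = 0
s8: b8⊕b9⊕b10⊕b11⊕b12⊕b13⊕b14⊕b15 = 0⊕0⊕1⊕1⊕1⊕1⊕0⊕1 = 1
Syndrome (s8...s1) = 1011 → position 11.
Flip bit 11: corrected codeword = 100010000101101
Data bits at positions 3,5,6,7,9,10,11,12,13,14,15: 01000101101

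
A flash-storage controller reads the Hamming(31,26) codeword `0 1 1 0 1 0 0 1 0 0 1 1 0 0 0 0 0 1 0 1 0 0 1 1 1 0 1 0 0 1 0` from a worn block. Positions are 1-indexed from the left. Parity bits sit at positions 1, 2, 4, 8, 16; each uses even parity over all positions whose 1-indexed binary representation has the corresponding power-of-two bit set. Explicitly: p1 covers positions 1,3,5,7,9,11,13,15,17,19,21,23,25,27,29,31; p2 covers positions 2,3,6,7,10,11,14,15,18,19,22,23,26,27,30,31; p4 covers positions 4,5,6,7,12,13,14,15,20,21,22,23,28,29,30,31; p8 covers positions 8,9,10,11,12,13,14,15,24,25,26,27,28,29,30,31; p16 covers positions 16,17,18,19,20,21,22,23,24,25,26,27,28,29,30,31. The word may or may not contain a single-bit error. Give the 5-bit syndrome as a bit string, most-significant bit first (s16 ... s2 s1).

s1: b1⊕b3⊕b5⊕b7⊕b9⊕b11⊕b13⊕b15⊕b17⊕b19⊕b21⊕b23⊕b25⊕b27⊕b29⊕b31 = 0⊕1⊕1⊕0⊕0⊕1⊕0⊕0⊕0⊕0⊕0⊕1⊕1⊕1⊕0⊕0 = 0
s2: b2⊕b3⊕b6⊕b7⊕b10⊕b11⊕b14⊕b15⊕b18⊕b19⊕b22⊕b23⊕b26⊕b27⊕b30⊕b31 = 1⊕1⊕0⊕0⊕0⊕1⊕0⊕0⊕1⊕0⊕0⊕1⊕0⊕1⊕1⊕0 = 1
s4: b4⊕b5⊕b6⊕b7⊕b12⊕b13⊕b14⊕b15⊕b20⊕b21⊕b22⊕b23⊕b28⊕b29⊕b30⊕b31 = 0⊕1⊕0⊕0⊕1⊕0⊕0⊕0⊕1⊕0⊕0⊕1⊕0⊕0⊕1⊕0 = 1
s8: b8⊕b9⊕b10⊕b11⊕b12⊕b13⊕b14⊕b15⊕b24⊕b25⊕b26⊕b27⊕b28⊕b29⊕b30⊕b31 = 1⊕0⊕0⊕1⊕1⊕0⊕0⊕0⊕1⊕1⊕0⊕1⊕0⊕0⊕1⊕0 = 1
s16: b16⊕b17⊕b18⊕b19⊕b20⊕b21⊕b22⊕b23⊕b24⊕b25⊕b26⊕b27⊕b28⊕b29⊕b30⊕b31 = 0⊕0⊕1⊕0⊕1⊕0⊕0⊕1⊕1⊕1⊕0⊕1⊕0⊕0⊕1⊕0 = 1
Syndrome (s16...s1) = 11110 → position 30.

11110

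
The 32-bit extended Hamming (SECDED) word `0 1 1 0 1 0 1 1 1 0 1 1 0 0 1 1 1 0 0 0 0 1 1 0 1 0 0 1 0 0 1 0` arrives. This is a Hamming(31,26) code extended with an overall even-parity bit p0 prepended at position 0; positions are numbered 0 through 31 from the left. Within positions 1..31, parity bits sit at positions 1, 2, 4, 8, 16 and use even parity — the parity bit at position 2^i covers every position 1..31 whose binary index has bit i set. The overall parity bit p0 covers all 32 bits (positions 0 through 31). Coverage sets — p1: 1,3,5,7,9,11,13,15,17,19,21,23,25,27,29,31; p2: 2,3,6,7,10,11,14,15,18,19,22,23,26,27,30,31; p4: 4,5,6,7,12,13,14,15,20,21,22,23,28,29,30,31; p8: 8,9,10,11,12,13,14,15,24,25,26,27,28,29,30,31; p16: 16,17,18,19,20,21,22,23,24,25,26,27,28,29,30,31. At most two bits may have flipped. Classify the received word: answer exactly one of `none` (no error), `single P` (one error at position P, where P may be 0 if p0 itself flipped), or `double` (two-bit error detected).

none

s1: b1⊕b3⊕b5⊕b7⊕b9⊕b11⊕b13⊕b15⊕b17⊕b19⊕b21⊕b23⊕b25⊕b27⊕b29⊕b31 = 1⊕0⊕0⊕1⊕0⊕1⊕0⊕1⊕0⊕0⊕1⊕0⊕0⊕1⊕0⊕0 = 0
s2: b2⊕b3⊕b6⊕b7⊕b10⊕b11⊕b14⊕b15⊕b18⊕b19⊕b22⊕b23⊕b26⊕b27⊕b30⊕b31 = 1⊕0⊕1⊕1⊕1⊕1⊕1⊕1⊕0⊕0⊕1⊕0⊕0⊕1⊕1⊕0 = 0
s4: b4⊕b5⊕b6⊕b7⊕b12⊕b13⊕b14⊕b15⊕b20⊕b21⊕b22⊕b23⊕b28⊕b29⊕b30⊕b31 = 1⊕0⊕1⊕1⊕0⊕0⊕1⊕1⊕0⊕1⊕1⊕0⊕0⊕0⊕1⊕0 = 0
s8: b8⊕b9⊕b10⊕b11⊕b12⊕b13⊕b14⊕b15⊕b24⊕b25⊕b26⊕b27⊕b28⊕b29⊕b30⊕b31 = 1⊕0⊕1⊕1⊕0⊕0⊕1⊕1⊕1⊕0⊕0⊕1⊕0⊕0⊕1⊕0 = 0
s16: b16⊕b17⊕b18⊕b19⊕b20⊕b21⊕b22⊕b23⊕b24⊕b25⊕b26⊕b27⊕b28⊕b29⊕b30⊕b31 = 1⊕0⊕0⊕0⊕0⊕1⊕1⊕0⊕1⊕0⊕0⊕1⊕0⊕0⊕1⊕0 = 0
Syndrome (s16...s1) = 00000 → position 0 (no error).
Overall parity (XOR of all 32 bits, including p0): 0⊕1⊕1⊕0⊕1⊕0⊕1⊕1⊕1⊕0⊕1⊕1⊕0⊕0⊕1⊕1⊕1⊕0⊕0⊕0⊕0⊕1⊕1⊕0⊕1⊕0⊕0⊕1⊕0⊕0⊕1⊕0 = 0
Overall=0, syndrome position=0 → no error.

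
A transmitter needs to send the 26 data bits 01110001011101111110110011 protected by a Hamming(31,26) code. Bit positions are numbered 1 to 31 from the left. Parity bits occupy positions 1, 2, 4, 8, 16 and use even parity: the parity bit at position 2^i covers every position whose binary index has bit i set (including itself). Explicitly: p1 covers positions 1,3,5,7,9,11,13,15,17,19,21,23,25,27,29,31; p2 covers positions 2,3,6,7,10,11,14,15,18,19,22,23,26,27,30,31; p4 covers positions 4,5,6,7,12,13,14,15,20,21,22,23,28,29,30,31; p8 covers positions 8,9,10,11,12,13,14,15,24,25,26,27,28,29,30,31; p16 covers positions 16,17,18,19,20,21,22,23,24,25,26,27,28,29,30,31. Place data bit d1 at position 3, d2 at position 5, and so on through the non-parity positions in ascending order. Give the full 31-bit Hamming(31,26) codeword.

1100111000010111101111110110011

Place data bits at non-power-of-two positions: b3=0, b5=1, b6=1, b7=1, b9=0, b10=0, b11=0, b12=1, b13=0, b14=1, b15=1, b17=1, b18=0, b19=1, b20=1, b21=1, b22=1, b23=1, b24=1, b25=0, b26=1, b27=1, b28=0, b29=0, b30=1, b31=1.
p1 = XOR of data positions {3,5,7,9,11,13,15,17,19,21,23,25,27,29,31} = 0⊕1⊕1⊕0⊕0⊕0⊕1⊕1⊕1⊕1⊕1⊕0⊕1⊕0⊕1 = 1
p2 = XOR of data positions {3,6,7,10,11,14,15,18,19,22,23,26,27,30,31} = 0⊕1⊕1⊕0⊕0⊕1⊕1⊕0⊕1⊕1⊕1⊕1⊕1⊕1⊕1 = 1
p4 = XOR of data positions {5,6,7,12,13,14,15,20,21,22,23,28,29,30,31} = 1⊕1⊕1⊕1⊕0⊕1⊕1⊕1⊕1⊕1⊕1⊕0⊕0⊕1⊕1 = 0
p8 = XOR of data positions {9,10,11,12,13,14,15,24,25,26,27,28,29,30,31} = 0⊕0⊕0⊕1⊕0⊕1⊕1⊕1⊕0⊕1⊕1⊕0⊕0⊕1⊕1 = 0
p16 = XOR of data positions {17,18,19,20,21,22,23,24,25,26,27,28,29,30,31} = 1⊕0⊕1⊕1⊕1⊕1⊕1⊕1⊕0⊕1⊕1⊕0⊕0⊕1⊕1 = 1
Codeword b1..b31 = 1100111000010111101111110110011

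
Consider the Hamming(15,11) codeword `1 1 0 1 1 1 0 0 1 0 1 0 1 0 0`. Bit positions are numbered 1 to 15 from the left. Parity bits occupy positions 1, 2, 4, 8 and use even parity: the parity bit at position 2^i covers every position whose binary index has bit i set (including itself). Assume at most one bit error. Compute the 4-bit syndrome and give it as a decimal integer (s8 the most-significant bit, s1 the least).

11

s1: b1⊕b3⊕b5⊕b7⊕b9⊕b11⊕b13⊕b15 = 1⊕0⊕1⊕0⊕1⊕1⊕1⊕0 = 1
s2: b2⊕b3⊕b6⊕b7⊕b10⊕b11⊕b14⊕b15 = 1⊕0⊕1⊕0⊕0⊕1⊕0⊕0 = 1
s4: b4⊕b5⊕b6⊕b7⊕b12⊕b13⊕b14⊕b15 = 1⊕1⊕1⊕0⊕0⊕1⊕0⊕0 = 0
s8: b8⊕b9⊕b10⊕b11⊕b12⊕b13⊕b14⊕b15 = 0⊕1⊕0⊕1⊕0⊕1⊕0⊕0 = 1
Syndrome (s8...s1) = 1011 → position 11.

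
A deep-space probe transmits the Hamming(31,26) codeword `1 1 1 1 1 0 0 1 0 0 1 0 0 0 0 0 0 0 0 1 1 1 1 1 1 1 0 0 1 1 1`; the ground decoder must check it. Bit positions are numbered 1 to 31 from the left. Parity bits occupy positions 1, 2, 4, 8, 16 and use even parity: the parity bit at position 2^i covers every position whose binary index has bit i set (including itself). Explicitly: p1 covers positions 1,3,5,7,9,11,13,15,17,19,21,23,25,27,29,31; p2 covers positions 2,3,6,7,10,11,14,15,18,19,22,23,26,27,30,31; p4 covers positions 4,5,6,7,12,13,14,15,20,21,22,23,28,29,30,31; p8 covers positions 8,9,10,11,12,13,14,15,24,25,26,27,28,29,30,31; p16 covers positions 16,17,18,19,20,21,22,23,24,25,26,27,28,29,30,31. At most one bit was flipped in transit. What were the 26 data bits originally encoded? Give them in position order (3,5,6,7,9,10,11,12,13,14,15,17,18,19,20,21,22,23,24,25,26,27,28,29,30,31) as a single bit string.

10000010000000111111100111

s1: b1⊕b3⊕b5⊕b7⊕b9⊕b11⊕b13⊕b15⊕b17⊕b19⊕b21⊕b23⊕b25⊕b27⊕b29⊕b31 = 1⊕1⊕1⊕0⊕0⊕1⊕0⊕0⊕0⊕0⊕1⊕1⊕1⊕0⊕1⊕1 = 1
s2: b2⊕b3⊕b6⊕b7⊕b10⊕b11⊕b14⊕b15⊕b18⊕b19⊕b22⊕b23⊕b26⊕b27⊕b30⊕b31 = 1⊕1⊕0⊕0⊕0⊕1⊕0⊕0⊕0⊕0⊕1⊕1⊕1⊕0⊕1⊕1 = 0
s4: b4⊕b5⊕b6⊕b7⊕b12⊕b13⊕b14⊕b15⊕b20⊕b21⊕b22⊕b23⊕b28⊕b29⊕b30⊕b31 = 1⊕1⊕0⊕0⊕0⊕0⊕0⊕0⊕1⊕1⊕1⊕1⊕0⊕1⊕1⊕1 = 1
s8: b8⊕b9⊕b10⊕b11⊕b12⊕b13⊕b14⊕b15⊕b24⊕b25⊕b26⊕b27⊕b28⊕b29⊕b30⊕b31 = 1⊕0⊕0⊕1⊕0⊕0⊕0⊕0⊕1⊕1⊕1⊕0⊕0⊕1⊕1⊕1 = 0
s16: b16⊕b17⊕b18⊕b19⊕b20⊕b21⊕b22⊕b23⊕b24⊕b25⊕b26⊕b27⊕b28⊕b29⊕b30⊕b31 = 0⊕0⊕0⊕0⊕1⊕1⊕1⊕1⊕1⊕1⊕1⊕0⊕0⊕1⊕1⊕1 = 0
Syndrome (s16...s1) = 00101 → position 5.
Flip bit 5: corrected codeword = 1111000100100000000111111100111
Data bits at positions 3,5,6,7,9,10,11,12,13,14,15,17,18,19,20,21,22,23,24,25,26,27,28,29,30,31: 10000010000000111111100111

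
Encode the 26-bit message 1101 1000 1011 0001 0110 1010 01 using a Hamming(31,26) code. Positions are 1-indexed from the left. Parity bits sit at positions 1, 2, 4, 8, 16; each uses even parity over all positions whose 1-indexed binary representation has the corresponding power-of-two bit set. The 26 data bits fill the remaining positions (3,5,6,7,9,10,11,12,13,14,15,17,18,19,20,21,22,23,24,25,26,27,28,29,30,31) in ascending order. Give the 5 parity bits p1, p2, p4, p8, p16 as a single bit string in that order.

Place data bits at non-power-of-two positions: b3=1, b5=1, b6=0, b7=1, b9=1, b10=0, b11=0, b12=0, b13=1, b14=0, b15=1, b17=1, b18=0, b19=0, b20=0, b21=1, b22=0, b23=1, b24=1, b25=0, b26=1, b27=0, b28=1, b29=0, b30=0, b31=1.
p1 = XOR of data positions {3,5,7,9,11,13,15,17,19,21,23,25,27,29,31} = 1⊕1⊕1⊕1⊕0⊕1⊕1⊕1⊕0⊕1⊕1⊕0⊕0⊕0⊕1 = 0
p2 = XOR of data positions {3,6,7,10,11,14,15,18,19,22,23,26,27,30,31} = 1⊕0⊕1⊕0⊕0⊕0⊕1⊕0⊕0⊕0⊕1⊕1⊕0⊕0⊕1 = 0
p4 = XOR of data positions {5,6,7,12,13,14,15,20,21,22,23,28,29,30,31} = 1⊕0⊕1⊕0⊕1⊕0⊕1⊕0⊕1⊕0⊕1⊕1⊕0⊕0⊕1 = 0
p8 = XOR of data positions {9,10,11,12,13,14,15,24,25,26,27,28,29,30,31} = 1⊕0⊕0⊕0⊕1⊕0⊕1⊕1⊕0⊕1⊕0⊕1⊕0⊕0⊕1 = 1
p16 = XOR of data positions {17,18,19,20,21,22,23,24,25,26,27,28,29,30,31} = 1⊕0⊕0⊕0⊕1⊕0⊕1⊕1⊕0⊕1⊕0⊕1⊕0⊕0⊕1 = 1
Parity bits p1,p2,p4,p8,p16 = 00011

00011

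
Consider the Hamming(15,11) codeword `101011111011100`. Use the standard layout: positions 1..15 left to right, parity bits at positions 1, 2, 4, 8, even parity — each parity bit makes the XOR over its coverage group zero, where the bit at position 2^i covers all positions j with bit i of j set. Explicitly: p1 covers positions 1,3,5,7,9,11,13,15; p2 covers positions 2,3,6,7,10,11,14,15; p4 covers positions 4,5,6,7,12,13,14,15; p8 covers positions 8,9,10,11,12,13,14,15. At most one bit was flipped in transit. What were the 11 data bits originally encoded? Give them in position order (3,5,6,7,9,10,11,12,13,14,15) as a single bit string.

s1: b1⊕b3⊕b5⊕b7⊕b9⊕b11⊕b13⊕b15 = 1⊕1⊕1⊕1⊕1⊕1⊕1⊕0 = 1
s2: b2⊕b3⊕b6⊕b7⊕b10⊕b11⊕b14⊕b15 = 0⊕1⊕1⊕1⊕0⊕1⊕0⊕0 = 0
s4: b4⊕b5⊕b6⊕b7⊕b12⊕b13⊕b14⊕b15 = 0⊕1⊕1⊕1⊕1⊕1⊕0⊕0 = 1
s8: b8⊕b9⊕b10⊕b11⊕b12⊕b13⊕b14⊕b15 = 1⊕1⊕0⊕1⊕1⊕1⊕0⊕0 = 1
Syndrome (s8...s1) = 1101 → position 13.
Flip bit 13: corrected codeword = 101011111011000
Data bits at positions 3,5,6,7,9,10,11,12,13,14,15: 11111011000

11111011000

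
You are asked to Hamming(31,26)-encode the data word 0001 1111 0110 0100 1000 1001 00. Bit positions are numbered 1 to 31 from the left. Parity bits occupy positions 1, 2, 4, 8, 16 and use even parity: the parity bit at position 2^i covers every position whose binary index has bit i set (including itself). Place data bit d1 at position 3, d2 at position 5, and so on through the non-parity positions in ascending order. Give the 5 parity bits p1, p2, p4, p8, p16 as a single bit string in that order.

Place data bits at non-power-of-two positions: b3=0, b5=0, b6=0, b7=1, b9=1, b10=1, b11=1, b12=1, b13=0, b14=1, b15=1, b17=0, b18=0, b19=1, b20=0, b21=0, b22=1, b23=0, b24=0, b25=0, b26=1, b27=0, b28=0, b29=1, b30=0, b31=0.
p1 = XOR of data positions {3,5,7,9,11,13,15,17,19,21,23,25,27,29,31} = 0⊕0⊕1⊕1⊕1⊕0⊕1⊕0⊕1⊕0⊕0⊕0⊕0⊕1⊕0 = 0
p2 = XOR of data positions {3,6,7,10,11,14,15,18,19,22,23,26,27,30,31} = 0⊕0⊕1⊕1⊕1⊕1⊕1⊕0⊕1⊕1⊕0⊕1⊕0⊕0⊕0 = 0
p4 = XOR of data positions {5,6,7,12,13,14,15,20,21,22,23,28,29,30,31} = 0⊕0⊕1⊕1⊕0⊕1⊕1⊕0⊕0⊕1⊕0⊕0⊕1⊕0⊕0 = 0
p8 = XOR of data positions {9,10,11,12,13,14,15,24,25,26,27,28,29,30,31} = 1⊕1⊕1⊕1⊕0⊕1⊕1⊕0⊕0⊕1⊕0⊕0⊕1⊕0⊕0 = 0
p16 = XOR of data positions {17,18,19,20,21,22,23,24,25,26,27,28,29,30,31} = 0⊕0⊕1⊕0⊕0⊕1⊕0⊕0⊕0⊕1⊕0⊕0⊕1⊕0⊕0 = 0
Parity bits p1,p2,p4,p8,p16 = 00000

00000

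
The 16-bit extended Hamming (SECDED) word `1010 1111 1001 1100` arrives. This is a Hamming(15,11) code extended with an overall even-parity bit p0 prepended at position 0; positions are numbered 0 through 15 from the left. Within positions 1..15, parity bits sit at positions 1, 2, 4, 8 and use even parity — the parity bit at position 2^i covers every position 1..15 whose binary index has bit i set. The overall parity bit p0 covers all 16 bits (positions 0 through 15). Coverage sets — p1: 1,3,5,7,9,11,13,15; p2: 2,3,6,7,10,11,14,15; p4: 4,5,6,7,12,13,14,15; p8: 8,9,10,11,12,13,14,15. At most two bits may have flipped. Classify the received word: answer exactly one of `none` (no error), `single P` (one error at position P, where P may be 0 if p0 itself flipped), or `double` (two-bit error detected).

s1: b1⊕b3⊕b5⊕b7⊕b9⊕b11⊕b13⊕b15 = 0⊕0⊕1⊕1⊕0⊕1⊕1⊕0 = 0
s2: b2⊕b3⊕b6⊕b7⊕b10⊕b11⊕b14⊕b15 = 1⊕0⊕1⊕1⊕0⊕1⊕0⊕0 = 0
s4: b4⊕b5⊕b6⊕b7⊕b12⊕b13⊕b14⊕b15 = 1⊕1⊕1⊕1⊕1⊕1⊕0⊕0 = 0
s8: b8⊕b9⊕b10⊕b11⊕b12⊕b13⊕b14⊕b15 = 1⊕0⊕0⊕1⊕1⊕1⊕0⊕0 = 0
Syndrome (s8...s1) = 0000 → position 0 (no error).
Overall parity (XOR of all 16 bits, including p0): 1⊕0⊕1⊕0⊕1⊕1⊕1⊕1⊕1⊕0⊕0⊕1⊕1⊕1⊕0⊕0 = 0
Overall=0, syndrome position=0 → no error.

none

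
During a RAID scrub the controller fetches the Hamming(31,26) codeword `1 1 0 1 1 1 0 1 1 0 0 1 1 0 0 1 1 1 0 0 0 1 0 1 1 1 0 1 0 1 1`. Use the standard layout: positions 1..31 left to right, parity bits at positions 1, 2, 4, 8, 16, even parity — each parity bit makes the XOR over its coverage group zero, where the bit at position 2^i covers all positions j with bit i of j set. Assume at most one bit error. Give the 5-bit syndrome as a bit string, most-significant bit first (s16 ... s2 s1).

s1: b1⊕b3⊕b5⊕b7⊕b9⊕b11⊕b13⊕b15⊕b17⊕b19⊕b21⊕b23⊕b25⊕b27⊕b29⊕b31 = 1⊕0⊕1⊕0⊕1⊕0⊕1⊕0⊕1⊕0⊕0⊕0⊕1⊕0⊕0⊕1 = 1
s2: b2⊕b3⊕b6⊕b7⊕b10⊕b11⊕b14⊕b15⊕b18⊕b19⊕b22⊕b23⊕b26⊕b27⊕b30⊕b31 = 1⊕0⊕1⊕0⊕0⊕0⊕0⊕0⊕1⊕0⊕1⊕0⊕1⊕0⊕1⊕1 = 1
s4: b4⊕b5⊕b6⊕b7⊕b12⊕b13⊕b14⊕b15⊕b20⊕b21⊕b22⊕b23⊕b28⊕b29⊕b30⊕b31 = 1⊕1⊕1⊕0⊕1⊕1⊕0⊕0⊕0⊕0⊕1⊕0⊕1⊕0⊕1⊕1 = 1
s8: b8⊕b9⊕b10⊕b11⊕b12⊕b13⊕b14⊕b15⊕b24⊕b25⊕b26⊕b27⊕b28⊕b29⊕b30⊕b31 = 1⊕1⊕0⊕0⊕1⊕1⊕0⊕0⊕1⊕1⊕1⊕0⊕1⊕0⊕1⊕1 = 0
s16: b16⊕b17⊕b18⊕b19⊕b20⊕b21⊕b22⊕b23⊕b24⊕b25⊕b26⊕b27⊕b28⊕b29⊕b30⊕b31 = 1⊕1⊕1⊕0⊕0⊕0⊕1⊕0⊕1⊕1⊕1⊕0⊕1⊕0⊕1⊕1 = 0
Syndrome (s16...s1) = 00111 → position 7.

00111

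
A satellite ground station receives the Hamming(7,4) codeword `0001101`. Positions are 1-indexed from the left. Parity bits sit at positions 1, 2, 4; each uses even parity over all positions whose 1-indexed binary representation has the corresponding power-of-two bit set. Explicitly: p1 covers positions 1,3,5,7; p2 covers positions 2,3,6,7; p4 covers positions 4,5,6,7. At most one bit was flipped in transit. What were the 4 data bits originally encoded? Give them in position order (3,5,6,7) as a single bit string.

0111

s1: b1⊕b3⊕b5⊕b7 = 0⊕0⊕1⊕1 = 0
s2: b2⊕b3⊕b6⊕b7 = 0⊕0⊕0⊕1 = 1
s4: b4⊕b5⊕b6⊕b7 = 1⊕1⊕0⊕1 = 1
Syndrome (s4...s1) = 110 → position 6.
Flip bit 6: corrected codeword = 0001111
Data bits at positions 3,5,6,7: 0111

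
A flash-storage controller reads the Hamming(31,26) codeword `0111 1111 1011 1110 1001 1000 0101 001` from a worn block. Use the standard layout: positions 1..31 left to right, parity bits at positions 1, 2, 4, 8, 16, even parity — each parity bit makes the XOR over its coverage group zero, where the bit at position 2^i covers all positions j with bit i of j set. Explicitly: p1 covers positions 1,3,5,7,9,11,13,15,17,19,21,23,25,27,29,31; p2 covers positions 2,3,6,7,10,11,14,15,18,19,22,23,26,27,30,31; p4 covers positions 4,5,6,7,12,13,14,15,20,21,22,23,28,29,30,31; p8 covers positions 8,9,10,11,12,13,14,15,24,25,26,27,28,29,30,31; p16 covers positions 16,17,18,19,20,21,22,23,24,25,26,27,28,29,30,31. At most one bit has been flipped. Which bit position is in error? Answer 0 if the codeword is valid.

2

s1: b1⊕b3⊕b5⊕b7⊕b9⊕b11⊕b13⊕b15⊕b17⊕b19⊕b21⊕b23⊕b25⊕b27⊕b29⊕b31 = 0⊕1⊕1⊕1⊕1⊕1⊕1⊕1⊕1⊕0⊕1⊕0⊕0⊕0⊕0⊕1 = 0
s2: b2⊕b3⊕b6⊕b7⊕b10⊕b11⊕b14⊕b15⊕b18⊕b19⊕b22⊕b23⊕b26⊕b27⊕b30⊕b31 = 1⊕1⊕1⊕1⊕0⊕1⊕1⊕1⊕0⊕0⊕0⊕0⊕1⊕0⊕0⊕1 = 1
s4: b4⊕b5⊕b6⊕b7⊕b12⊕b13⊕b14⊕b15⊕b20⊕b21⊕b22⊕b23⊕b28⊕b29⊕b30⊕b31 = 1⊕1⊕1⊕1⊕1⊕1⊕1⊕1⊕1⊕1⊕0⊕0⊕1⊕0⊕0⊕1 = 0
s8: b8⊕b9⊕b10⊕b11⊕b12⊕b13⊕b14⊕b15⊕b24⊕b25⊕b26⊕b27⊕b28⊕b29⊕b30⊕b31 = 1⊕1⊕0⊕1⊕1⊕1⊕1⊕1⊕0⊕0⊕1⊕0⊕1⊕0⊕0⊕1 = 0
s16: b16⊕b17⊕b18⊕b19⊕b20⊕b21⊕b22⊕b23⊕b24⊕b25⊕b26⊕b27⊕b28⊕b29⊕b30⊕b31 = 0⊕1⊕0⊕0⊕1⊕1⊕0⊕0⊕0⊕0⊕1⊕0⊕1⊕0⊕0⊕1 = 0
Syndrome (s16...s1) = 00010 → position 2.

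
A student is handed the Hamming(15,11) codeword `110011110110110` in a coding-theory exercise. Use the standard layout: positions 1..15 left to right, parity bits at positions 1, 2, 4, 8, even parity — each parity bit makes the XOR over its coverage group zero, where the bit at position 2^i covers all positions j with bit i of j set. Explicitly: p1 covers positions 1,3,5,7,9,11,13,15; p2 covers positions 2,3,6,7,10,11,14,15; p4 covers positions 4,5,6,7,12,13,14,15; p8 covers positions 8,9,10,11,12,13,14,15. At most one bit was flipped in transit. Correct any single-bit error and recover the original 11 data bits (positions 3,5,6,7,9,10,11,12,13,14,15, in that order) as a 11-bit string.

01110110010

s1: b1⊕b3⊕b5⊕b7⊕b9⊕b11⊕b13⊕b15 = 1⊕0⊕1⊕1⊕0⊕1⊕1⊕0 = 1
s2: b2⊕b3⊕b6⊕b7⊕b10⊕b11⊕b14⊕b15 = 1⊕0⊕1⊕1⊕1⊕1⊕1⊕0 = 0
s4: b4⊕b5⊕b6⊕b7⊕b12⊕b13⊕b14⊕b15 = 0⊕1⊕1⊕1⊕0⊕1⊕1⊕0 = 1
s8: b8⊕b9⊕b10⊕b11⊕b12⊕b13⊕b14⊕b15 = 1⊕0⊕1⊕1⊕0⊕1⊕1⊕0 = 1
Syndrome (s8...s1) = 1101 → position 13.
Flip bit 13: corrected codeword = 110011110110010
Data bits at positions 3,5,6,7,9,10,11,12,13,14,15: 01110110010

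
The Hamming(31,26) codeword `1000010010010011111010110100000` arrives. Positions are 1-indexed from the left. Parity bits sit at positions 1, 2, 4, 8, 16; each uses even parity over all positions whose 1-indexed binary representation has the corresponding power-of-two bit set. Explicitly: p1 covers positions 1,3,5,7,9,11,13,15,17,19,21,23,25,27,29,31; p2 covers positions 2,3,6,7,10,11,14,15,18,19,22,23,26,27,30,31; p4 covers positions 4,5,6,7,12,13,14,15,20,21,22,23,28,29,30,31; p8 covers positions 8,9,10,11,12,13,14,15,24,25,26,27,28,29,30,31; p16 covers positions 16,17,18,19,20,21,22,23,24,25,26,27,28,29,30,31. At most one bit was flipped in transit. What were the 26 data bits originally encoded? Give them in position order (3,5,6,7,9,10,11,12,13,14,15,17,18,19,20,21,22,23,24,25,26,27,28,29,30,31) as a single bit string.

00101001101111010110100000

s1: b1⊕b3⊕b5⊕b7⊕b9⊕b11⊕b13⊕b15⊕b17⊕b19⊕b21⊕b23⊕b25⊕b27⊕b29⊕b31 = 1⊕0⊕0⊕0⊕1⊕0⊕0⊕1⊕1⊕1⊕1⊕1⊕0⊕0⊕0⊕0 = 1
s2: b2⊕b3⊕b6⊕b7⊕b10⊕b11⊕b14⊕b15⊕b18⊕b19⊕b22⊕b23⊕b26⊕b27⊕b30⊕b31 = 0⊕0⊕1⊕0⊕0⊕0⊕0⊕1⊕1⊕1⊕0⊕1⊕1⊕0⊕0⊕0 = 0
s4: b4⊕b5⊕b6⊕b7⊕b12⊕b13⊕b14⊕b15⊕b20⊕b21⊕b22⊕b23⊕b28⊕b29⊕b30⊕b31 = 0⊕0⊕1⊕0⊕1⊕0⊕0⊕1⊕0⊕1⊕0⊕1⊕0⊕0⊕0⊕0 = 1
s8: b8⊕b9⊕b10⊕b11⊕b12⊕b13⊕b14⊕b15⊕b24⊕b25⊕b26⊕b27⊕b28⊕b29⊕b30⊕b31 = 0⊕1⊕0⊕0⊕1⊕0⊕0⊕1⊕1⊕0⊕1⊕0⊕0⊕0⊕0⊕0 = 1
s16: b16⊕b17⊕b18⊕b19⊕b20⊕b21⊕b22⊕b23⊕b24⊕b25⊕b26⊕b27⊕b28⊕b29⊕b30⊕b31 = 1⊕1⊕1⊕1⊕0⊕1⊕0⊕1⊕1⊕0⊕1⊕0⊕0⊕0⊕0⊕0 = 0
Syndrome (s16...s1) = 01101 → position 13.
Flip bit 13: corrected codeword = 1000010010011011111010110100000
Data bits at positions 3,5,6,7,9,10,11,12,13,14,15,17,18,19,20,21,22,23,24,25,26,27,28,29,30,31: 00101001101111010110100000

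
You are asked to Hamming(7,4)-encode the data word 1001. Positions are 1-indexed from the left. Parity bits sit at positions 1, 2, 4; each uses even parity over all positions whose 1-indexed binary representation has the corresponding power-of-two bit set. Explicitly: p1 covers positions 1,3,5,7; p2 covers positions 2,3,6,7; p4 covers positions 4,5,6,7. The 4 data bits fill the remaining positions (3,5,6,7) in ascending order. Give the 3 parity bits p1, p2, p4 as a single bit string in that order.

001

Place data bits at non-power-of-two positions: b3=1, b5=0, b6=0, b7=1.
p1 = XOR of data positions {3,5,7} = 1⊕0⊕1 = 0
p2 = XOR of data positions {3,6,7} = 1⊕0⊕1 = 0
p4 = XOR of data positions {5,6,7} = 0⊕0⊕1 = 1
Parity bits p1,p2,p4 = 001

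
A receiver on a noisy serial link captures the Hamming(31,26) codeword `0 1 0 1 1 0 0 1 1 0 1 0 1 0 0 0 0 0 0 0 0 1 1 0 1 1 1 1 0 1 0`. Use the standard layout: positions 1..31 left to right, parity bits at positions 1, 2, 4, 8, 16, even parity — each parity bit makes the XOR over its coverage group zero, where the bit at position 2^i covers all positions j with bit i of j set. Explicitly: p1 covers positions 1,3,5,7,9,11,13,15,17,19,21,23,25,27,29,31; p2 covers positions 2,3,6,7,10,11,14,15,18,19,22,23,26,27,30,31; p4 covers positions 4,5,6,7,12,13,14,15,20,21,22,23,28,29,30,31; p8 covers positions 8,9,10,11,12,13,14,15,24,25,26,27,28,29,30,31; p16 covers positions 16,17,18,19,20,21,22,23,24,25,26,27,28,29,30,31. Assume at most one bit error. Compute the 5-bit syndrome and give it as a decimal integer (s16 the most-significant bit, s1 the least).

s1: b1⊕b3⊕b5⊕b7⊕b9⊕b11⊕b13⊕b15⊕b17⊕b19⊕b21⊕b23⊕b25⊕b27⊕b29⊕b31 = 0⊕0⊕1⊕0⊕1⊕1⊕1⊕0⊕0⊕0⊕0⊕1⊕1⊕1⊕0⊕0 = 1
s2: b2⊕b3⊕b6⊕b7⊕b10⊕b11⊕b14⊕b15⊕b18⊕b19⊕b22⊕b23⊕b26⊕b27⊕b30⊕b31 = 1⊕0⊕0⊕0⊕0⊕1⊕0⊕0⊕0⊕0⊕1⊕1⊕1⊕1⊕1⊕0 = 1
s4: b4⊕b5⊕b6⊕b7⊕b12⊕b13⊕b14⊕b15⊕b20⊕b21⊕b22⊕b23⊕b28⊕b29⊕b30⊕b31 = 1⊕1⊕0⊕0⊕0⊕1⊕0⊕0⊕0⊕0⊕1⊕1⊕1⊕0⊕1⊕0 = 1
s8: b8⊕b9⊕b10⊕b11⊕b12⊕b13⊕b14⊕b15⊕b24⊕b25⊕b26⊕b27⊕b28⊕b29⊕b30⊕b31 = 1⊕1⊕0⊕1⊕0⊕1⊕0⊕0⊕0⊕1⊕1⊕1⊕1⊕0⊕1⊕0 = 1
s16: b16⊕b17⊕b18⊕b19⊕b20⊕b21⊕b22⊕b23⊕b24⊕b25⊕b26⊕b27⊕b28⊕b29⊕b30⊕b31 = 0⊕0⊕0⊕0⊕0⊕0⊕1⊕1⊕0⊕1⊕1⊕1⊕1⊕0⊕1⊕0 = 1
Syndrome (s16...s1) = 11111 → position 31.

31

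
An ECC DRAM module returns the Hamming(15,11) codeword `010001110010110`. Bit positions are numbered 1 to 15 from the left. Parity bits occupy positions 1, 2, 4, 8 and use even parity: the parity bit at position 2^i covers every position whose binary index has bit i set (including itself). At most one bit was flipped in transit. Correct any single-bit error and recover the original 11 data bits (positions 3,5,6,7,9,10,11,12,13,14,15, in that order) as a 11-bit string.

s1: b1⊕b3⊕b5⊕b7⊕b9⊕b11⊕b13⊕b15 = 0⊕0⊕0⊕1⊕0⊕1⊕1⊕0 = 1
s2: b2⊕b3⊕b6⊕b7⊕b10⊕b11⊕b14⊕b15 = 1⊕0⊕1⊕1⊕0⊕1⊕1⊕0 = 1
s4: b4⊕b5⊕b6⊕b7⊕b12⊕b13⊕b14⊕b15 = 0⊕0⊕1⊕1⊕0⊕1⊕1⊕0 = 0
s8: b8⊕b9⊕b10⊕b11⊕b12⊕b13⊕b14⊕b15 = 1⊕0⊕0⊕1⊕0⊕1⊕1⊕0 = 0
Syndrome (s8...s1) = 0011 → position 3.
Flip bit 3: corrected codeword = 011001110010110
Data bits at positions 3,5,6,7,9,10,11,12,13,14,15: 10110010110

10110010110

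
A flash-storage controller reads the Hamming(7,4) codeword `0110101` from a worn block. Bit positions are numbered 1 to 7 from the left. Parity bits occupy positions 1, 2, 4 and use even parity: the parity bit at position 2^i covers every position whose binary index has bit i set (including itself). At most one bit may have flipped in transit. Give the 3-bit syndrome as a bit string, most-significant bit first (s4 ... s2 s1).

s1: b1⊕b3⊕b5⊕b7 = 0⊕1⊕1⊕1 = 1
s2: b2⊕b3⊕b6⊕b7 = 1⊕1⊕0⊕1 = 1
s4: b4⊕b5⊕b6⊕b7 = 0⊕1⊕0⊕1 = 0
Syndrome (s4...s1) = 011 → position 3.

011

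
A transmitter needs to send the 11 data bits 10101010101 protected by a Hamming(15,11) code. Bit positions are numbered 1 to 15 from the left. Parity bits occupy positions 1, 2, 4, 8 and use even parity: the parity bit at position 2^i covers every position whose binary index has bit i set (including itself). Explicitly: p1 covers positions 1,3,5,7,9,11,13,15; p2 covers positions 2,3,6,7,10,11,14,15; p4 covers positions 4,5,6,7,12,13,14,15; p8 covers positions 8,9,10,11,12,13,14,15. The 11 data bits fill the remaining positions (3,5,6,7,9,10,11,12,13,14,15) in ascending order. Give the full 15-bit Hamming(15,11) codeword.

Place data bits at non-power-of-two positions: b3=1, b5=0, b6=1, b7=0, b9=1, b10=0, b11=1, b12=0, b13=1, b14=0, b15=1.
p1 = XOR of data positions {3,5,7,9,11,13,15} = 1⊕0⊕0⊕1⊕1⊕1⊕1 = 1
p2 = XOR of data positions {3,6,7,10,11,14,15} = 1⊕1⊕0⊕0⊕1⊕0⊕1 = 0
p4 = XOR of data positions {5,6,7,12,13,14,15} = 0⊕1⊕0⊕0⊕1⊕0⊕1 = 1
p8 = XOR of data positions {9,10,11,12,13,14,15} = 1⊕0⊕1⊕0⊕1⊕0⊕1 = 0
Codeword b1..b15 = 101101001010101

101101001010101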